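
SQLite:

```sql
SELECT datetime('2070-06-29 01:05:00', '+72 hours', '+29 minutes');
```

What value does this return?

+72 hours from 2070-06-29 01:05:00 is 2070-07-02 01:05:00 (crosses midnight).
+29 minutes from 2070-07-02 01:05:00 is 2070-07-02 01:34:00.

2070-07-02 01:34:00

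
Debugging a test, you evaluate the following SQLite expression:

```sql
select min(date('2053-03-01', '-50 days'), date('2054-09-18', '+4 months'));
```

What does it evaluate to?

date('2053-03-01', '-50 days') → 2053-01-10.
date('2054-09-18', '+4 months') → 2055-01-18.
Earlier of the two is 2053-01-10.

2053-01-10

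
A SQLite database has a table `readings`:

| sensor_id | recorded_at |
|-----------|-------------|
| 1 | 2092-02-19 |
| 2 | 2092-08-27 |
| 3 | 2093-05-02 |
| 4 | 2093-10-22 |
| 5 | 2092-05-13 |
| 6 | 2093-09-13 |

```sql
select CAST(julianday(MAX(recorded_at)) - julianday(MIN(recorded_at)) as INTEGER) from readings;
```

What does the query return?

611

MIN = 2092-02-19, MAX = 2093-10-22.
10 days remain in February 2092 after the 19th (29 − 19).
Full months from March 2092 through September 2093 contribute their day counts.
Then 22 days into October 2093.
Total: 10 + 31 + 30 + 31 + 30 + 31 + 31 + 30 + 31 + 30 + 31 + 31 + 28 + 31 + 30 + 31 + 30 + 31 + 31 + 30 + 22 = 611.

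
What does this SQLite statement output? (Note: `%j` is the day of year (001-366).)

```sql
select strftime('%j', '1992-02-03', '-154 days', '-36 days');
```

First apply '-154 days', '-36 days': 1992-02-03 → 1991-07-28.
Day-of-year for 1991-07-28: days since 1991-01-01 inclusive = 209, zero-padded to 209.

209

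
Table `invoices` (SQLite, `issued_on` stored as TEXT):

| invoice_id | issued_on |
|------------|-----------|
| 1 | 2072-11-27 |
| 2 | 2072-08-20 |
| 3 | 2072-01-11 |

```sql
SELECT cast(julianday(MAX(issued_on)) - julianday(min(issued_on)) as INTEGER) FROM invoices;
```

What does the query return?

321

MIN = 2072-01-11, MAX = 2072-11-27.
20 days remain in January 2072 after the 11th (31 − 11).
Full months from February 2072 through October 2072 contribute their day counts.
Then 27 days into November 2072.
Total: 20 + 29 + 31 + 30 + 31 + 30 + 31 + 31 + 30 + 31 + 27 = 321.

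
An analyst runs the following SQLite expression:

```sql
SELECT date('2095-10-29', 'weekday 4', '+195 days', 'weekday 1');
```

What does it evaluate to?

2096-05-21

`weekday 4` advances to the next Thursday; 2095-10-29 is a Saturday, so it moves forward to 2095-11-03.
Applying '+195 days' to 2095-11-03: counting 195 days forward gives 2096-05-16.
`weekday 1` advances to the next Monday; 2096-05-16 is a Wednesday, so it moves forward to 2096-05-21.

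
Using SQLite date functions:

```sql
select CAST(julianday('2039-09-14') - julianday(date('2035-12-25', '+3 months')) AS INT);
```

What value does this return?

1268

Adding +3 months to 2035-12-25 gives 2036-03-25.
6 days remain in March 2036 after the 25th (31 − 25).
Full months from April 2036 through August 2039 contribute their day counts.
Then 14 days into September 2039.
Total: 6 + 30 + 31 + 30 + 31 + 31 + 30 + 31 + 30 + 31 + 31 + 28 + 31 + 30 + 31 + 30 + 31 + 31 + 30 + 31 + 30 + 31 + 31 + 28 + 31 + 30 + 31 + 30 + 31 + 31 + 30 + 31 + 30 + 31 + 31 + 28 + 31 + 30 + 31 + 30 + 31 + 31 + 14 = 1268.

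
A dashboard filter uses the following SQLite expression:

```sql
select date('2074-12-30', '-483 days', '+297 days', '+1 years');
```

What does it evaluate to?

2075-06-27

Applying '-483 days' to 2074-12-30: counting 483 days back gives 2073-09-03.
Applying '+297 days' to 2073-09-03: counting 297 days forward gives 2074-06-27.
Adding +1 year to 2074-06-27 gives 2075-06-27.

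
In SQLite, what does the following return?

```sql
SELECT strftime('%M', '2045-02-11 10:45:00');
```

`%M` extracts the 2-digit minute: 45.

45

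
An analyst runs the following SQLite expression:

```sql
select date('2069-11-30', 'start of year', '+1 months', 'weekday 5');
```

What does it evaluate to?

2069-02-01

`start of year` rewinds 2069-11-30 to 2069-01-01.
Adding +1 month to 2069-01-01 gives 2069-02-01.
`weekday 5` advances to the next Friday; 2069-02-01 is already a Friday, so it stays at 2069-02-01.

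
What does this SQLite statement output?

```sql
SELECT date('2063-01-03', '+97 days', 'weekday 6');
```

Applying '+97 days' to 2063-01-03: counting 97 days forward gives 2063-04-10.
`weekday 6` advances to the next Saturday; 2063-04-10 is a Tuesday, so it moves forward to 2063-04-14.

2063-04-14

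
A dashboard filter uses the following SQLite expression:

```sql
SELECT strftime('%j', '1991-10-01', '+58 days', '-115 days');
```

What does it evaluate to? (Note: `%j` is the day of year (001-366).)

217

First apply '+58 days', '-115 days': 1991-10-01 → 1991-08-05.
Day-of-year for 1991-08-05: days since 1991-01-01 inclusive = 217, zero-padded to 217.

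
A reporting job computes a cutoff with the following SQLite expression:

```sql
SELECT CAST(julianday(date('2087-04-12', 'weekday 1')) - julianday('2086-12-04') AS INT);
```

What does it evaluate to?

131

`weekday 1` advances to the next Monday; 2087-04-12 is a Saturday, so it moves forward to 2087-04-14.
27 days remain in December 2086 after the 4th (31 − 4).
January 2087: 31 days.
February 2087: 28 days.
March 2087: 31 days.
Then 14 days into April 2087.
Total: 27 + 31 + 28 + 31 + 14 = 131.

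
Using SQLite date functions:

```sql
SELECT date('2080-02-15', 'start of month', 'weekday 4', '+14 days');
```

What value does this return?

2080-02-15

`start of month` rewinds 2080-02-15 to 2080-02-01.
`weekday 4` advances to the next Thursday; 2080-02-01 is already a Thursday, so it stays at 2080-02-01.
Advancing 14 more days within February lands on 2080-02-15.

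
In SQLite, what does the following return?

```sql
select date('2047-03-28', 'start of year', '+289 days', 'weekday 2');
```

`start of year` rewinds 2047-03-28 to 2047-01-01.
Applying '+289 days' to 2047-01-01: counting 289 days forward gives 2047-10-17.
`weekday 2` advances to the next Tuesday; 2047-10-17 is a Thursday, so it moves forward to 2047-10-22.

2047-10-22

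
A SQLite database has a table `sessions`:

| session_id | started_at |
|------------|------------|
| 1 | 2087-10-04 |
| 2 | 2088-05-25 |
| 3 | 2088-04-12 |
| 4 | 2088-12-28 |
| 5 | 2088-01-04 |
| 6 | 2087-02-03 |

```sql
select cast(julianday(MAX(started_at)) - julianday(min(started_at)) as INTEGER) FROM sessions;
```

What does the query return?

694

MIN = 2087-02-03, MAX = 2088-12-28.
25 days remain in February 2087 after the 3rd (28 − 3).
Full months from March 2087 through November 2088 contribute their day counts.
Then 28 days into December 2088.
Total: 25 + 31 + 30 + 31 + 30 + 31 + 31 + 30 + 31 + 30 + 31 + 31 + 29 + 31 + 30 + 31 + 30 + 31 + 31 + 30 + 31 + 30 + 28 = 694.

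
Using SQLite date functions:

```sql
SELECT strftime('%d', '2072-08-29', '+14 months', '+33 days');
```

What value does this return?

First apply '+14 months', '+33 days': 2072-08-29 → 2073-12-01.
`%d` extracts the 2-digit day of month: 01.

01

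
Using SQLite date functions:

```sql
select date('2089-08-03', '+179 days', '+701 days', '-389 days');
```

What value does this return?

2090-12-07

Applying '+179 days' to 2089-08-03: counting 179 days forward gives 2090-01-29.
Applying '+701 days' to 2090-01-29: counting 701 days forward gives 2091-12-31.
Applying '-389 days' to 2091-12-31: counting 389 days back gives 2090-12-07.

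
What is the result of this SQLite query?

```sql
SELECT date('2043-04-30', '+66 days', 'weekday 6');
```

Applying '+66 days' to 2043-04-30: counting 66 days forward gives 2043-07-05.
`weekday 6` advances to the next Saturday; 2043-07-05 is a Sunday, so it moves forward to 2043-07-11.

2043-07-11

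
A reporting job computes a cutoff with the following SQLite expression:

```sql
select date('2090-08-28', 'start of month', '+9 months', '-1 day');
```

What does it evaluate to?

`start of month` rewinds 2090-08-28 to 2090-08-01.
Adding +9 months to 2090-08-01 gives 2091-05-01.
Going back 1 day from 2091-05-01 reaches 2091-04-30 (last day of April, 30 days).

2091-04-30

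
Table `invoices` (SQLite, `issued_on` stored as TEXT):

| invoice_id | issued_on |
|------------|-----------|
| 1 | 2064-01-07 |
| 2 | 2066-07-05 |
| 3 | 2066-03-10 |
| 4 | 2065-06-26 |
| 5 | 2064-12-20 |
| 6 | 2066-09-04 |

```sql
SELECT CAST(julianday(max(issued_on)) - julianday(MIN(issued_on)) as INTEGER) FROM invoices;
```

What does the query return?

971

MIN = 2064-01-07, MAX = 2066-09-04.
24 days remain in January 2064 after the 7th (31 − 7).
Full months from February 2064 through August 2066 contribute their day counts.
Then 4 days into September 2066.
Total: 24 + 29 + 31 + 30 + 31 + 30 + 31 + 31 + 30 + 31 + 30 + 31 + 31 + 28 + 31 + 30 + 31 + 30 + 31 + 31 + 30 + 31 + 30 + 31 + 31 + 28 + 31 + 30 + 31 + 30 + 31 + 31 + 4 = 971.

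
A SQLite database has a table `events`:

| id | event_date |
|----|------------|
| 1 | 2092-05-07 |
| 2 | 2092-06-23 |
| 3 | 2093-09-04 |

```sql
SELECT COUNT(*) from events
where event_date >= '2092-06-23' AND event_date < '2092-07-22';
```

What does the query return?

1

Rows in [2092-06-23, 2092-07-22): 2092-06-23 → 1 row.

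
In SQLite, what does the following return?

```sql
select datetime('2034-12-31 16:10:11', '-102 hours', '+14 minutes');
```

2034-12-27 10:24:11

-102 hours from 2034-12-31 16:10:11 is 2034-12-27 10:10:11 (crosses midnight).
+14 minutes from 2034-12-27 10:10:11 is 2034-12-27 10:24:11.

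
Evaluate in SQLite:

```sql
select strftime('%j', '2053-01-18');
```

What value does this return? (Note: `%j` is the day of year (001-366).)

Day-of-year for 2053-01-18: days since 2053-01-01 inclusive = 18, zero-padded to 018.

018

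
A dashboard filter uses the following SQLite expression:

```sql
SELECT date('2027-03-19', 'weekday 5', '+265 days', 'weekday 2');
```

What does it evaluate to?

`weekday 5` advances to the next Friday; 2027-03-19 is already a Friday, so it stays at 2027-03-19.
Applying '+265 days' to 2027-03-19: counting 265 days forward gives 2027-12-09.
`weekday 2` advances to the next Tuesday; 2027-12-09 is a Thursday, so it moves forward to 2027-12-14.

2027-12-14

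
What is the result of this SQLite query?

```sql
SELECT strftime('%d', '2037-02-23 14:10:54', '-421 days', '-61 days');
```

30

First apply '-421 days', '-61 days': 2037-02-23 14:10:54 → 2035-10-30 14:10:54.
`%d` extracts the 2-digit day of month: 30.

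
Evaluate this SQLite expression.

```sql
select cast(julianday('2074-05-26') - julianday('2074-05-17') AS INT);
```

Both dates are in May 2074: 26 − 17 = 9.

9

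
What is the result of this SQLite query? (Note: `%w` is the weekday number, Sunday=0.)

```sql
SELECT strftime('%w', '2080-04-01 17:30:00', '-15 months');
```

0

First apply '-15 months': 2080-04-01 17:30:00 → 2079-01-01 17:30:00.
2079-01-01 is a Sunday; with Sunday=0 that is 0.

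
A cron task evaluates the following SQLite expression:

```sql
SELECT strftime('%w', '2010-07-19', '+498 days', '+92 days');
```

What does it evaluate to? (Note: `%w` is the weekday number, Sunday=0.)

First apply '+498 days', '+92 days': 2010-07-19 → 2012-02-29.
2012-02-29 is a Wednesday; with Sunday=0 that is 3.

3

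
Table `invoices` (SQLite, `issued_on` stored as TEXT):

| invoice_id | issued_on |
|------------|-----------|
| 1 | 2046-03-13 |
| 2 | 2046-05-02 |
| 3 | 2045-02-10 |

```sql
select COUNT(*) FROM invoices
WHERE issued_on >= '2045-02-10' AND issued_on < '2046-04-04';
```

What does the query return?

Rows in [2045-02-10, 2046-04-04): 2046-03-13, 2045-02-10 → 2 rows.

2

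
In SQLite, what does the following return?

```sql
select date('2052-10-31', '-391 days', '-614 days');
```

2050-01-30

Applying '-391 days' to 2052-10-31: counting 391 days back gives 2051-10-06.
Applying '-614 days' to 2051-10-06: counting 614 days back gives 2050-01-30.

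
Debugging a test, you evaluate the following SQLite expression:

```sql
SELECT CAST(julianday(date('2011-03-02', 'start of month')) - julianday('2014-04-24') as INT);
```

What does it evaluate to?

`start of month` rewinds 2011-03-02 to 2011-03-01.
30 days remain in March 2011 after the 1st (31 − 1).
Full months from April 2011 through March 2014 contribute their day counts.
Then 24 days into April 2014.
Total: 30 + 30 + 31 + 30 + 31 + 31 + 30 + 31 + 30 + 31 + 31 + 29 + 31 + 30 + 31 + 30 + 31 + 31 + 30 + 31 + 30 + 31 + 31 + 28 + 31 + 30 + 31 + 30 + 31 + 31 + 30 + 31 + 30 + 31 + 31 + 28 + 31 + 24 = 1150.
The subtraction is earlier − later, so the result is −1150 → -1150.

-1150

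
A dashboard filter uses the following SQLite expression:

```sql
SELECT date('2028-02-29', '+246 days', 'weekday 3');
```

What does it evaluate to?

2028-11-01

Applying '+246 days' to 2028-02-29: counting 246 days forward gives 2028-11-01.
`weekday 3` advances to the next Wednesday; 2028-11-01 is already a Wednesday, so it stays at 2028-11-01.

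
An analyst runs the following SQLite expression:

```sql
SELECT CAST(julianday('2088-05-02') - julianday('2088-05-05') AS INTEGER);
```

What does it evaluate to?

-3

Both dates are in May 2088: 5 − 2 = 3.
The subtraction is earlier − later, so the result is −3 → -3.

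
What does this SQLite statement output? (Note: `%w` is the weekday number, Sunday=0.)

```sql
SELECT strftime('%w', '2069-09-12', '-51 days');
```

First apply '-51 days': 2069-09-12 → 2069-07-23.
2069-07-23 is a Tuesday; with Sunday=0 that is 2.

2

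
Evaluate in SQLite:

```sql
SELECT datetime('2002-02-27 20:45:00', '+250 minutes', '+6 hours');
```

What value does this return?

250 minutes = 4h 10m; +250 minutes from 2002-02-27 20:45:00 is 2002-02-28 00:55:00 (crosses midnight).
+6 hours from 2002-02-28 00:55:00 is 2002-02-28 06:55:00.

2002-02-28 06:55:00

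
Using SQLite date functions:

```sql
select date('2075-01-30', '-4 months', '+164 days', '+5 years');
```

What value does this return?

2080-03-13

Adding -4 months to 2075-01-30 gives 2074-09-30.
Applying '+164 days' to 2074-09-30: counting 164 days forward gives 2075-03-13.
Adding +5 years to 2075-03-13 gives 2080-03-13.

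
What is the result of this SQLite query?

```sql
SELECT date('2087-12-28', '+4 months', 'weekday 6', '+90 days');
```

Adding +4 months to 2087-12-28 gives 2088-04-28.
`weekday 6` advances to the next Saturday; 2088-04-28 is a Wednesday, so it moves forward to 2088-05-01.
Applying '+90 days' to 2088-05-01: counting 90 days forward gives 2088-07-30.

2088-07-30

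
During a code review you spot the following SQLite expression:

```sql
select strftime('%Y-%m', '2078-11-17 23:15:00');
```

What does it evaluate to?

2078-11

`%Y-%m` extracts the year-month: 2078-11.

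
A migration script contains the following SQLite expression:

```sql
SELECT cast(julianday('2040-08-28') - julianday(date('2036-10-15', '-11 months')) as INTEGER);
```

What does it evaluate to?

Adding -11 months to 2036-10-15 gives 2035-11-15.
15 days remain in November 2035 after the 15th (30 − 15).
Full months from December 2035 through July 2040 contribute their day counts.
Then 28 days into August 2040.
Total: 15 + 31 + 31 + 29 + 31 + 30 + 31 + 30 + 31 + 31 + 30 + 31 + 30 + 31 + 31 + 28 + 31 + 30 + 31 + 30 + 31 + 31 + 30 + 31 + 30 + 31 + 31 + 28 + 31 + 30 + 31 + 30 + 31 + 31 + 30 + 31 + 30 + 31 + 31 + 28 + 31 + 30 + 31 + 30 + 31 + 31 + 30 + 31 + 30 + 31 + 31 + 29 + 31 + 30 + 31 + 30 + 31 + 28 = 1748.

1748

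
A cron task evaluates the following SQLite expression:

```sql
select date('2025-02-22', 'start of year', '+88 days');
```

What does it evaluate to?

`start of year` rewinds 2025-02-22 to 2025-01-01.
Applying '+88 days' to 2025-01-01: counting 88 days forward gives 2025-03-30.

2025-03-30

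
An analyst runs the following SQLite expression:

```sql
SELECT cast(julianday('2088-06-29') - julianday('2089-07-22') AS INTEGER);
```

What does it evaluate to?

1 day remains in June 2088 after the 29th (30 − 29).
Full months from July 2088 through June 2089 contribute their day counts.
Then 22 days into July 2089.
Total: 1 + 31 + 31 + 30 + 31 + 30 + 31 + 31 + 28 + 31 + 30 + 31 + 30 + 22 = 388.
The subtraction is earlier − later, so the result is −388 → -388.

-388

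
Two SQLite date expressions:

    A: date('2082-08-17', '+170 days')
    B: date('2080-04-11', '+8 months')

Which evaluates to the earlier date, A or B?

A = 2083-02-03.
B = 2080-12-11.
B is earlier.

B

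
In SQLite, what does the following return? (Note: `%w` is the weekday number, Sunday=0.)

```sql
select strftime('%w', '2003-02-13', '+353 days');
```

0

First apply '+353 days': 2003-02-13 → 2004-02-01.
2004-02-01 is a Sunday; with Sunday=0 that is 0.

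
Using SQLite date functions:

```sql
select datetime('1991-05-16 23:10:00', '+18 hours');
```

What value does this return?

1991-05-17 17:10:00

+18 hours from 1991-05-16 23:10:00 is 1991-05-17 17:10:00 (crosses midnight).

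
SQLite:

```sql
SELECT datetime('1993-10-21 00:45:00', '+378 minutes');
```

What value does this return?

1993-10-21 07:03:00

378 minutes = 6h 18m; +378 minutes from 1993-10-21 00:45:00 is 1993-10-21 07:03:00.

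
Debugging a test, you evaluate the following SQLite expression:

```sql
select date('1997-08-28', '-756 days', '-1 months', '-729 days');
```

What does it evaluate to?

1993-07-04

Applying '-756 days' to 1997-08-28: counting 756 days back gives 1995-08-03.
Adding -1 month to 1995-08-03 gives 1995-07-03.
Applying '-729 days' to 1995-07-03: counting 729 days back gives 1993-07-04.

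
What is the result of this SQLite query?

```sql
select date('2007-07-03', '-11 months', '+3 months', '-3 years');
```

2003-11-03

Adding -11 months to 2007-07-03 gives 2006-08-03.
Adding +3 months to 2006-08-03 gives 2006-11-03.
Adding -3 years to 2006-11-03 gives 2003-11-03.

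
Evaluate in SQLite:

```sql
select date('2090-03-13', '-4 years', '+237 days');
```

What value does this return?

2086-11-05

Adding -4 years to 2090-03-13 gives 2086-03-13.
Applying '+237 days' to 2086-03-13: counting 237 days forward gives 2086-11-05.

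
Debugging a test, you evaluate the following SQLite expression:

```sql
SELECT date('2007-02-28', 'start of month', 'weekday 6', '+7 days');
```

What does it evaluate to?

`start of month` rewinds 2007-02-28 to 2007-02-01.
`weekday 6` advances to the next Saturday; 2007-02-01 is a Thursday, so it moves forward to 2007-02-03.
Advancing 7 more days within February lands on 2007-02-10.

2007-02-10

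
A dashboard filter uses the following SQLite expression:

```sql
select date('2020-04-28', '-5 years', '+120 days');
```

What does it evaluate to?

2015-08-26

Adding -5 years to 2020-04-28 gives 2015-04-28.
Applying '+120 days' to 2015-04-28: counting 120 days forward gives 2015-08-26.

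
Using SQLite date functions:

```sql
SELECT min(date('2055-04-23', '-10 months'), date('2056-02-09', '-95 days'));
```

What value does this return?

date('2055-04-23', '-10 months') → 2054-06-23.
date('2056-02-09', '-95 days') → 2055-11-06.
Earlier of the two is 2054-06-23.

2054-06-23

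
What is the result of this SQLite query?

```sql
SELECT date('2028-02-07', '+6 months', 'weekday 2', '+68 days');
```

Adding +6 months to 2028-02-07 gives 2028-08-07.
`weekday 2` advances to the next Tuesday; 2028-08-07 is a Monday, so it moves forward to 2028-08-08.
Applying '+68 days' to 2028-08-08: counting 68 days forward gives 2028-10-15.

2028-10-15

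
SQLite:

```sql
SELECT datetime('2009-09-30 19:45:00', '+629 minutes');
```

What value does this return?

2009-10-01 06:14:00

629 minutes = 10h 29m; +629 minutes from 2009-09-30 19:45:00 is 2009-10-01 06:14:00 (crosses midnight).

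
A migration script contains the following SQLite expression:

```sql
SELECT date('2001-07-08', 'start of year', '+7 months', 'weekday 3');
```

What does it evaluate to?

`start of year` rewinds 2001-07-08 to 2001-01-01.
Adding +7 months to 2001-01-01 gives 2001-08-01.
`weekday 3` advances to the next Wednesday; 2001-08-01 is already a Wednesday, so it stays at 2001-08-01.

2001-08-01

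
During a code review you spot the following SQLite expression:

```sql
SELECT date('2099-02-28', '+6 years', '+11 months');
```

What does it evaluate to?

2106-01-28

Adding +6 years to 2099-02-28 gives 2105-02-28.
Adding +11 months to 2105-02-28 gives 2106-01-28.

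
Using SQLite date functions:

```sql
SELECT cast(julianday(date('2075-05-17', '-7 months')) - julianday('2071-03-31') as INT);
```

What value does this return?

1296

Adding -7 months to 2075-05-17 gives 2074-10-17.
0 days remain in March 2071 after the 31st (31 − 31).
Full months from April 2071 through September 2074 contribute their day counts.
Then 17 days into October 2074.
Total: 0 + 30 + 31 + 30 + 31 + 31 + 30 + 31 + 30 + 31 + 31 + 29 + 31 + 30 + 31 + 30 + 31 + 31 + 30 + 31 + 30 + 31 + 31 + 28 + 31 + 30 + 31 + 30 + 31 + 31 + 30 + 31 + 30 + 31 + 31 + 28 + 31 + 30 + 31 + 30 + 31 + 31 + 30 + 17 = 1296.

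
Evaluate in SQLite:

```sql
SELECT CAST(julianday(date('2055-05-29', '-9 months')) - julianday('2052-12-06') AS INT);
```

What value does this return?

631

Adding -9 months to 2055-05-29 gives 2054-08-29.
25 days remain in December 2052 after the 6th (31 − 6).
Full months from January 2053 through July 2054 contribute their day counts.
Then 29 days into August 2054.
Total: 25 + 31 + 28 + 31 + 30 + 31 + 30 + 31 + 31 + 30 + 31 + 30 + 31 + 31 + 28 + 31 + 30 + 31 + 30 + 31 + 29 = 631.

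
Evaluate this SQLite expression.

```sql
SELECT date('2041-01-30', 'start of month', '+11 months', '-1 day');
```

`start of month` rewinds 2041-01-30 to 2041-01-01.
Adding +11 months to 2041-01-01 gives 2041-12-01.
Going back 1 day from 2041-12-01 reaches 2041-11-30 (last day of November, 30 days).

2041-11-30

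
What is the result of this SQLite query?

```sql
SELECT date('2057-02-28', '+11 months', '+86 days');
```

Adding +11 months to 2057-02-28 gives 2058-01-28.
Applying '+86 days' to 2058-01-28: counting 86 days forward gives 2058-04-24.

2058-04-24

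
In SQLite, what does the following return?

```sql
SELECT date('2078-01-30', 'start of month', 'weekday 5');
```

`start of month` rewinds 2078-01-30 to 2078-01-01.
`weekday 5` advances to the next Friday; 2078-01-01 is a Saturday, so it moves forward to 2078-01-07.

2078-01-07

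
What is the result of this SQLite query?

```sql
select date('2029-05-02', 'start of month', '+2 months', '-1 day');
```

2029-06-30

`start of month` rewinds 2029-05-02 to 2029-05-01.
Adding +2 months to 2029-05-01 gives 2029-07-01.
Going back 1 day from 2029-07-01 reaches 2029-06-30 (last day of June, 30 days).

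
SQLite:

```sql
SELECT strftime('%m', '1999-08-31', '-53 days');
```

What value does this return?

07

First apply '-53 days': 1999-08-31 → 1999-07-09.
`%m` extracts the 2-digit month (01-12): 07.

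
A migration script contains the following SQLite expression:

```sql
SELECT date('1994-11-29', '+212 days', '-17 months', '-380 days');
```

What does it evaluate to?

1993-01-14

Applying '+212 days' to 1994-11-29: counting 212 days forward gives 1995-06-29.
Adding -17 months to 1995-06-29 gives 1994-01-29.
Applying '-380 days' to 1994-01-29: counting 380 days back gives 1993-01-14.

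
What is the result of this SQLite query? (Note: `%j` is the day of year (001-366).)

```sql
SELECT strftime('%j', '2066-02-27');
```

Day-of-year for 2066-02-27: days since 2066-01-01 inclusive = 58, zero-padded to 058.

058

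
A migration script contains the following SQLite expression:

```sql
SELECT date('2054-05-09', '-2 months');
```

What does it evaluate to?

2054-03-09

Adding -2 months to 2054-05-09 gives 2054-03-09.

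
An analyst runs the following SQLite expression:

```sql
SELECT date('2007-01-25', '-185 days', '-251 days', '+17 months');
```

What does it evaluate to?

Applying '-185 days' to 2007-01-25: counting 185 days back gives 2006-07-24.
Applying '-251 days' to 2006-07-24: counting 251 days back gives 2005-11-15.
Adding +17 months to 2005-11-15 gives 2007-04-15.

2007-04-15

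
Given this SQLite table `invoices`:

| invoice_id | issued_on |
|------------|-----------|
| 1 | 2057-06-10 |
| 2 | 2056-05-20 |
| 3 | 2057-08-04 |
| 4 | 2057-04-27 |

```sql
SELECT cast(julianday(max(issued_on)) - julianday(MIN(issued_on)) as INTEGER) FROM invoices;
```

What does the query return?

441

MIN = 2056-05-20, MAX = 2057-08-04.
11 days remain in May 2056 after the 20th (31 − 20).
Full months from June 2056 through July 2057 contribute their day counts.
Then 4 days into August 2057.
Total: 11 + 30 + 31 + 31 + 30 + 31 + 30 + 31 + 31 + 28 + 31 + 30 + 31 + 30 + 31 + 4 = 441.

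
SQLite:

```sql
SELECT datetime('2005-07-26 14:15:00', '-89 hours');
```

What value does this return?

2005-07-22 21:15:00

-89 hours from 2005-07-26 14:15:00 is 2005-07-22 21:15:00 (crosses midnight).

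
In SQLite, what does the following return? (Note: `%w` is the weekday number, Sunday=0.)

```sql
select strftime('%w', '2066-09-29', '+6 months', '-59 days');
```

6

First apply '+6 months', '-59 days': 2066-09-29 → 2067-01-29.
2067-01-29 is a Saturday; with Sunday=0 that is 6.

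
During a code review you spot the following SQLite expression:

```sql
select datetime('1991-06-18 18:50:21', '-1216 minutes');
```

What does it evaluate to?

1991-06-17 22:34:21

1216 minutes = 20h 16m; -1216 minutes from 1991-06-18 18:50:21 is 1991-06-17 22:34:21 (crosses midnight).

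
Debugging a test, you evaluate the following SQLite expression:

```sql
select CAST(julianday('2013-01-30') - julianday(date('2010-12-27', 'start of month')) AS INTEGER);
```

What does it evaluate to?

`start of month` rewinds 2010-12-27 to 2010-12-01.
30 days remain in December 2010 after the 1st (31 − 1).
Full months from January 2011 through December 2012 contribute their day counts.
Then 30 days into January 2013.
Total: 30 + 31 + 28 + 31 + 30 + 31 + 30 + 31 + 31 + 30 + 31 + 30 + 31 + 31 + 29 + 31 + 30 + 31 + 30 + 31 + 31 + 30 + 31 + 30 + 31 + 30 = 791.

791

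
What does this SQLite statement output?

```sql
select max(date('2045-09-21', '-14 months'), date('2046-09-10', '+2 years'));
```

2048-09-10

date('2045-09-21', '-14 months') → 2044-07-21.
date('2046-09-10', '+2 years') → 2048-09-10.
Later of the two is 2048-09-10.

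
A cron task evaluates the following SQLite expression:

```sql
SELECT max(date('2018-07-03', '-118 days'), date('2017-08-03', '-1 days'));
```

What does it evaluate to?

2018-03-07

date('2018-07-03', '-118 days') → 2018-03-07.
date('2017-08-03', '-1 days') → 2017-08-02.
Later of the two is 2018-03-07.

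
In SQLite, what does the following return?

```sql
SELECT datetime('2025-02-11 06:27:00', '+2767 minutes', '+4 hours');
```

2767 minutes = 46h 7m; +2767 minutes from 2025-02-11 06:27:00 is 2025-02-13 04:34:00 (crosses midnight).
+4 hours from 2025-02-13 04:34:00 is 2025-02-13 08:34:00.

2025-02-13 08:34:00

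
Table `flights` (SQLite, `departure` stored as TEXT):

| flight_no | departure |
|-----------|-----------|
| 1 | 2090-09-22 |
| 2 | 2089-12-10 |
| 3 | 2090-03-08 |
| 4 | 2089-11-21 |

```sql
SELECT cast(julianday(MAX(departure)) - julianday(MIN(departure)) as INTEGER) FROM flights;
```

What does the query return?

MIN = 2089-11-21, MAX = 2090-09-22.
9 days remain in November 2089 after the 21st (30 − 21).
Full months from December 2089 through August 2090 contribute their day counts.
Then 22 days into September 2090.
Total: 9 + 31 + 31 + 28 + 31 + 30 + 31 + 30 + 31 + 31 + 22 = 305.

305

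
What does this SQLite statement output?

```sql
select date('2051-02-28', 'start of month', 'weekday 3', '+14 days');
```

`start of month` rewinds 2051-02-28 to 2051-02-01.
`weekday 3` advances to the next Wednesday; 2051-02-01 is already a Wednesday, so it stays at 2051-02-01.
Advancing 14 more days within February lands on 2051-02-15.

2051-02-15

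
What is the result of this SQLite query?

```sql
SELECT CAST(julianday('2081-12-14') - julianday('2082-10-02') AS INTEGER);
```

17 days remain in December 2081 after the 14th (31 − 14).
Full months from January 2082 through September 2082 contribute their day counts.
Then 2 days into October 2082.
Total: 17 + 31 + 28 + 31 + 30 + 31 + 30 + 31 + 31 + 30 + 2 = 292.
The subtraction is earlier − later, so the result is −292 → -292.

-292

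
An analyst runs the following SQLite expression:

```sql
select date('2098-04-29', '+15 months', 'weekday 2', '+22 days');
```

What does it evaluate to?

2099-08-26

Adding +15 months to 2098-04-29 gives 2099-07-29.
`weekday 2` advances to the next Tuesday; 2099-07-29 is a Wednesday, so it moves forward to 2099-08-04.
Advancing 22 more days within August lands on 2099-08-26.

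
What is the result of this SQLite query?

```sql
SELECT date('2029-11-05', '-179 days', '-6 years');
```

2023-05-10

Applying '-179 days' to 2029-11-05: counting 179 days back gives 2029-05-10.
Adding -6 years to 2029-05-10 gives 2023-05-10.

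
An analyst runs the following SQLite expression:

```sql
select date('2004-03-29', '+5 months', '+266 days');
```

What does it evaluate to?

2005-05-22

Adding +5 months to 2004-03-29 gives 2004-08-29.
Applying '+266 days' to 2004-08-29: counting 266 days forward gives 2005-05-22.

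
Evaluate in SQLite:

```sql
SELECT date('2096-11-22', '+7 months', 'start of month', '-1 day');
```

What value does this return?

2097-05-31

Adding +7 months to 2096-11-22 gives 2097-06-22.
`start of month` rewinds 2097-06-22 to 2097-06-01.
Going back 1 day from 2097-06-01 reaches 2097-05-31 (last day of May, 31 days).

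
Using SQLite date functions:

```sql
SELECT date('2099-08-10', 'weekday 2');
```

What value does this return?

`weekday 2` advances to the next Tuesday; 2099-08-10 is a Monday, so it moves forward to 2099-08-11.

2099-08-11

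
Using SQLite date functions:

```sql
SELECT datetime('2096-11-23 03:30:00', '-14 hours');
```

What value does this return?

2096-11-22 13:30:00

-14 hours from 2096-11-23 03:30:00 is 2096-11-22 13:30:00 (crosses midnight).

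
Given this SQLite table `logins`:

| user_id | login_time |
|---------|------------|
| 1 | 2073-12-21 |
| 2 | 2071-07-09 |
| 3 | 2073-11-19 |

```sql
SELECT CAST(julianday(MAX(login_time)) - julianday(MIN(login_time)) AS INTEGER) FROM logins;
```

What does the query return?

MIN = 2071-07-09, MAX = 2073-12-21.
22 days remain in July 2071 after the 9th (31 − 9).
Full months from August 2071 through November 2073 contribute their day counts.
Then 21 days into December 2073.
Total: 22 + 31 + 30 + 31 + 30 + 31 + 31 + 29 + 31 + 30 + 31 + 30 + 31 + 31 + 30 + 31 + 30 + 31 + 31 + 28 + 31 + 30 + 31 + 30 + 31 + 31 + 30 + 31 + 30 + 21 = 896.

896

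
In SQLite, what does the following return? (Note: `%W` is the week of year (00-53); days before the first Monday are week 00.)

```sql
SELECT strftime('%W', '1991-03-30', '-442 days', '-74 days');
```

44

First apply '-442 days', '-74 days': 1991-03-30 → 1989-10-30.
1989-10-30 is a Monday. SQLite's %W counts Mondays since the year started; the result is 44.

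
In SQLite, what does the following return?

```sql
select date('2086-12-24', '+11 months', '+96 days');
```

Adding +11 months to 2086-12-24 gives 2087-11-24.
Applying '+96 days' to 2087-11-24: counting 96 days forward gives 2088-02-28.

2088-02-28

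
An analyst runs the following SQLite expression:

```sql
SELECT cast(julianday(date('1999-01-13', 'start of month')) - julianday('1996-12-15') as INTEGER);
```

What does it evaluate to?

`start of month` rewinds 1999-01-13 to 1999-01-01.
16 days remain in December 1996 after the 15th (31 − 15).
Full months from January 1997 through December 1998 contribute their day counts.
Then 1 day into January 1999.
Total: 16 + 31 + 28 + 31 + 30 + 31 + 30 + 31 + 31 + 30 + 31 + 30 + 31 + 31 + 28 + 31 + 30 + 31 + 30 + 31 + 31 + 30 + 31 + 30 + 31 + 1 = 747.

747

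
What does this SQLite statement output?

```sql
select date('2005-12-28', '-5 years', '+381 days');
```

2002-01-13

Adding -5 years to 2005-12-28 gives 2000-12-28.
Applying '+381 days' to 2000-12-28: counting 381 days forward gives 2002-01-13.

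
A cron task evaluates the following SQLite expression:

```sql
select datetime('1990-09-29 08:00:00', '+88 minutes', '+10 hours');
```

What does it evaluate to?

88 minutes = 1h 28m; +88 minutes from 1990-09-29 08:00:00 is 1990-09-29 09:28:00.
+10 hours from 1990-09-29 09:28:00 is 1990-09-29 19:28:00.

1990-09-29 19:28:00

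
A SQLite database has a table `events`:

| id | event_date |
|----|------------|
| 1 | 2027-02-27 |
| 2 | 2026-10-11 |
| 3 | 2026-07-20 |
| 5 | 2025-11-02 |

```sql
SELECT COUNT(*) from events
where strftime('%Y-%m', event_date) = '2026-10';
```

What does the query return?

1

Rows with year-month 2026-10: 2026-10-11 → 1.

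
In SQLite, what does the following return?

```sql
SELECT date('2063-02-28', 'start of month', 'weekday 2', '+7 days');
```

2063-02-13

`start of month` rewinds 2063-02-28 to 2063-02-01.
`weekday 2` advances to the next Tuesday; 2063-02-01 is a Thursday, so it moves forward to 2063-02-06.
Advancing 7 more days within February lands on 2063-02-13.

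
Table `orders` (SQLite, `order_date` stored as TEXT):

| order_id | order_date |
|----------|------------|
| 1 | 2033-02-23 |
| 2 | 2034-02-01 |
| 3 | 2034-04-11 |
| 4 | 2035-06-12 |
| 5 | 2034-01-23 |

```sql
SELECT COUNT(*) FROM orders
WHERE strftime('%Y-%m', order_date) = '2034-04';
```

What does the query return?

1

Rows with year-month 2034-04: 2034-04-11 → 1.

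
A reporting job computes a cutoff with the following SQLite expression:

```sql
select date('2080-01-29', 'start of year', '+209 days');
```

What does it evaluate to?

2080-07-28

`start of year` rewinds 2080-01-29 to 2080-01-01.
Applying '+209 days' to 2080-01-01: counting 209 days forward gives 2080-07-28.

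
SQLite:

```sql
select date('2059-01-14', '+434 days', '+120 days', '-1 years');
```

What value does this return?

2059-07-21

Applying '+434 days' to 2059-01-14: counting 434 days forward gives 2060-03-23.
Applying '+120 days' to 2060-03-23: counting 120 days forward gives 2060-07-21.
Adding -1 year to 2060-07-21 gives 2059-07-21.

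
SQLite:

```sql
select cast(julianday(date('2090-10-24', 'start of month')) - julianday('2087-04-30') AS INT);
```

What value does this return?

`start of month` rewinds 2090-10-24 to 2090-10-01.
0 days remain in April 2087 after the 30th (30 − 30).
Full months from May 2087 through September 2090 contribute their day counts.
Then 1 day into October 2090.
Total: 0 + 31 + 30 + 31 + 31 + 30 + 31 + 30 + 31 + 31 + 29 + 31 + 30 + 31 + 30 + 31 + 31 + 30 + 31 + 30 + 31 + 31 + 28 + 31 + 30 + 31 + 30 + 31 + 31 + 30 + 31 + 30 + 31 + 31 + 28 + 31 + 30 + 31 + 30 + 31 + 31 + 30 + 1 = 1250.

1250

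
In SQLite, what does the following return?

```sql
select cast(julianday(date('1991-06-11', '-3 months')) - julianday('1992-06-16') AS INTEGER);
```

Adding -3 months to 1991-06-11 gives 1991-03-11.
20 days remain in March 1991 after the 11th (31 − 11).
Full months from April 1991 through May 1992 contribute their day counts.
Then 16 days into June 1992.
Total: 20 + 30 + 31 + 30 + 31 + 31 + 30 + 31 + 30 + 31 + 31 + 29 + 31 + 30 + 31 + 16 = 463.
The subtraction is earlier − later, so the result is −463 → -463.

-463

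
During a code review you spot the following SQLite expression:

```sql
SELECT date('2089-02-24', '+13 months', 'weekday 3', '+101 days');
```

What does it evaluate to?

Adding +13 months to 2089-02-24 gives 2090-03-24.
`weekday 3` advances to the next Wednesday; 2090-03-24 is a Friday, so it moves forward to 2090-03-29.
Applying '+101 days' to 2090-03-29: counting 101 days forward gives 2090-07-08.

2090-07-08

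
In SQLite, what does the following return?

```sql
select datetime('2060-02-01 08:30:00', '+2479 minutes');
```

2479 minutes = 41h 19m; +2479 minutes from 2060-02-01 08:30:00 is 2060-02-03 01:49:00 (crosses midnight).

2060-02-03 01:49:00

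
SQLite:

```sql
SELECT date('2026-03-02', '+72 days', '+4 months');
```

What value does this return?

Applying '+72 days' to 2026-03-02: counting 72 days forward gives 2026-05-13.
Adding +4 months to 2026-05-13 gives 2026-09-13.

2026-09-13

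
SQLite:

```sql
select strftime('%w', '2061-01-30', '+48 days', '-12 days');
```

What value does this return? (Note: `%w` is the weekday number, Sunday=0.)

1

First apply '+48 days', '-12 days': 2061-01-30 → 2061-03-07.
2061-03-07 is a Monday; with Sunday=0 that is 1.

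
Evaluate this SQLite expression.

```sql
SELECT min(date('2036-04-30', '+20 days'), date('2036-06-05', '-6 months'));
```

2035-12-05

date('2036-04-30', '+20 days') → 2036-05-20.
date('2036-06-05', '-6 months') → 2035-12-05.
Earlier of the two is 2035-12-05.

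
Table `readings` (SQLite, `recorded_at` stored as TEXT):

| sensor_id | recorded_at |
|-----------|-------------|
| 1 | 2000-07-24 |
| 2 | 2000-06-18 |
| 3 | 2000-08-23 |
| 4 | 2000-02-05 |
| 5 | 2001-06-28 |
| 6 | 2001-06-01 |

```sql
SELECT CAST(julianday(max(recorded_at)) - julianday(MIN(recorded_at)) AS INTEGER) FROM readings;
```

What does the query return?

MIN = 2000-02-05, MAX = 2001-06-28.
24 days remain in February 2000 after the 5th (29 − 5).
Full months from March 2000 through May 2001 contribute their day counts.
Then 28 days into June 2001.
Total: 24 + 31 + 30 + 31 + 30 + 31 + 31 + 30 + 31 + 30 + 31 + 31 + 28 + 31 + 30 + 31 + 28 = 509.

509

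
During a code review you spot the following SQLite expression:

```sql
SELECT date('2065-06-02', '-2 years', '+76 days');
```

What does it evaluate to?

2063-08-17

Adding -2 years to 2065-06-02 gives 2063-06-02.
Applying '+76 days' to 2063-06-02: counting 76 days forward gives 2063-08-17.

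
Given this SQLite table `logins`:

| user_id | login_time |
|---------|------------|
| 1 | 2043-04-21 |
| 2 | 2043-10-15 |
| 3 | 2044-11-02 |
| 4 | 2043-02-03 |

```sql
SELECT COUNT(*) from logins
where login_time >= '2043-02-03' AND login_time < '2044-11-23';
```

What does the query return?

Rows in [2043-02-03, 2044-11-23): 2043-04-21, 2043-10-15, 2044-11-02, 2043-02-03 → 4 rows.

4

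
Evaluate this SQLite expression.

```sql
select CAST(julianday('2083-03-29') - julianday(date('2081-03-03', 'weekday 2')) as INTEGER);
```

`weekday 2` advances to the next Tuesday; 2081-03-03 is a Monday, so it moves forward to 2081-03-04.
27 days remain in March 2081 after the 4th (31 − 4).
Full months from April 2081 through February 2083 contribute their day counts.
Then 29 days into March 2083.
Total: 27 + 30 + 31 + 30 + 31 + 31 + 30 + 31 + 30 + 31 + 31 + 28 + 31 + 30 + 31 + 30 + 31 + 31 + 30 + 31 + 30 + 31 + 31 + 28 + 29 = 755.

755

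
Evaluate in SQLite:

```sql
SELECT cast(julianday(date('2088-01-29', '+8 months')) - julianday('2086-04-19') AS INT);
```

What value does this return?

894

Adding +8 months to 2088-01-29 gives 2088-09-29.
11 days remain in April 2086 after the 19th (30 − 19).
Full months from May 2086 through August 2088 contribute their day counts.
Then 29 days into September 2088.
Total: 11 + 31 + 30 + 31 + 31 + 30 + 31 + 30 + 31 + 31 + 28 + 31 + 30 + 31 + 30 + 31 + 31 + 30 + 31 + 30 + 31 + 31 + 29 + 31 + 30 + 31 + 30 + 31 + 31 + 29 = 894.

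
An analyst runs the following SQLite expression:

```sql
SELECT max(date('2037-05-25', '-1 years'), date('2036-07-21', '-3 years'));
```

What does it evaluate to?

date('2037-05-25', '-1 years') → 2036-05-25.
date('2036-07-21', '-3 years') → 2033-07-21.
Later of the two is 2036-05-25.

2036-05-25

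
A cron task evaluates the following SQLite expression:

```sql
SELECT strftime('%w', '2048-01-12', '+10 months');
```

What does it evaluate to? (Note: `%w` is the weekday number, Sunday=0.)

4

First apply '+10 months': 2048-01-12 → 2048-11-12.
2048-11-12 is a Thursday; with Sunday=0 that is 4.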